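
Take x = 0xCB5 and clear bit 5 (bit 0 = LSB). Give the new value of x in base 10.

x = 110010110101
bit 5 is currently 1; clear it via x & ~(1 << 5) = x & ~32
→ 110010010101 = 3221

3221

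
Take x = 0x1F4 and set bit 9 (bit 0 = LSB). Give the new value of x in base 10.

x = 0111110100
bit 9 is currently 0; set it via x | (1 << 9) = x | 512
→ 1111110100 = 1012

1012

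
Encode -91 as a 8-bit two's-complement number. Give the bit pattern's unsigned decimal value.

91 in 8 bits: 01011011
Invert: 10100100
Add 1:  10100101 = 165
(Check: 2^8 - 91 = 256 - 91 = 165.)

165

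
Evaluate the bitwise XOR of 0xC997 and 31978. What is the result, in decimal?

0xC997 = 1100100110010111
31978 = 0111110011101010
XOR → 1011010101111101 = 46461

46461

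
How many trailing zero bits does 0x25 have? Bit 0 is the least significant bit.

0x25 = 100101
Trailing zeros: 0, so the lowest set bit is bit 0 (value 1).

0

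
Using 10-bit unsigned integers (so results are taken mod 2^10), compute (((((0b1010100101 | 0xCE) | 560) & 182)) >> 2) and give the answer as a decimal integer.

0b1010100101 = 1010100101
0xCE = 0011001110
→ | → 1011101111 = 751
560 = 1000110000
→ | → 1011111111 = 767
182 = 0010110110
→ & → 0010110110 = 182
→ >> 2 → 0000101101 = 45

45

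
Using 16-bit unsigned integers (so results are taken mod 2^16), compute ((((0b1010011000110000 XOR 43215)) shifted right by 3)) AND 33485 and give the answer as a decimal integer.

205

0b1010011000110000 = 1010011000110000
43215 = 1010100011001111
→ XOR → 0000111011111111 = 3839
→ shifted right by 3 → 0000000111011111 = 479
33485 = 1000001011001101
→ AND → 0000000011001101 = 205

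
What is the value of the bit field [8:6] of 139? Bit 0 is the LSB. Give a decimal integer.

2

v = 00010001011
Shift right by 6: 00010
Mask low 3 bits: 010 = 2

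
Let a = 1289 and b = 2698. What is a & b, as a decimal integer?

1289 = 010100001001
2698 = 101010001010
AND → 000000001000 = 8

8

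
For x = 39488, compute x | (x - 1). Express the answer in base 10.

x = 1001101001000000 = 39488
x - 1 = 1001101000111111
OR    = 1001101001111111 = 39551
(x | (x - 1) sets all bits below the lowest set bit.)

39551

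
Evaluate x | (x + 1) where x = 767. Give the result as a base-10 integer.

1023

x = 1011111111 = 767
x + 1 = 1100000000
OR    = 1111111111 = 1023
(x | (x + 1) sets the lowest cleared bit.)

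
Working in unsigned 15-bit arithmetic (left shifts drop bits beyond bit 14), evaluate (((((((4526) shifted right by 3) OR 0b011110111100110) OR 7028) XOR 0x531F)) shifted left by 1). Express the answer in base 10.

22992

4526 = 001000110101110
→ shifted right by 3 → 000001000110101 = 565
0b011110111100110 = 011110111100110
→ OR → 011111111110111 = 16375
7028 = 001101101110100
→ OR → 011111111110111 = 16375
0x531F = 101001100011111
→ XOR → 110110011101000 = 27880
→ shifted left by 1 (mod 2^15) → 101100111010000 = 22992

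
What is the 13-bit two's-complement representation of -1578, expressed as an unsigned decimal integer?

6614

1578 in 13 bits: 0011000101010
Invert: 1100111010101
Add 1:  1100111010110 = 6614
(Check: 2^13 - 1578 = 8192 - 1578 = 6614.)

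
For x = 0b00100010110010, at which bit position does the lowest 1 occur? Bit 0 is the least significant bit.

1

0b00100010110010 = 100010110010
Trailing zeros: 1, so the lowest set bit is bit 1 (value 2).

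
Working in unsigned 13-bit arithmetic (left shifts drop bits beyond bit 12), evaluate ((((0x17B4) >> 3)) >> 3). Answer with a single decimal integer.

94

0x17B4 = 1011110110100
→ >> 3 → 0001011110110 = 758
→ >> 3 → 0000001011110 = 94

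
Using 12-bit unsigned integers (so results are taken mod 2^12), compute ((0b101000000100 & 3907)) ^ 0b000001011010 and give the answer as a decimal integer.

0b101000000100 = 101000000100
3907 = 111101000011
→ & → 101000000000 = 2560
0b000001011010 = 000001011010
→ ^ → 101001011010 = 2650

2650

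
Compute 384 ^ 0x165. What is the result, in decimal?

384 = 110000000
0x165 = 101100101
XOR → 011100101 = 229

229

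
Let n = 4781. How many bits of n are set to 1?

7

4781 = 1001010101101
Count the 1s: 1 + 1 + 1 + 1 + 1 + 1 + 1 = 7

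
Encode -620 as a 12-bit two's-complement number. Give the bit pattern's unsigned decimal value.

3476

620 in 12 bits: 001001101100
Invert: 110110010011
Add 1:  110110010100 = 3476
(Check: 2^12 - 620 = 4096 - 620 = 3476.)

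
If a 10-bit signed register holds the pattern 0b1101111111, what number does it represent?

pattern = 1101111111 (MSB is 1 ⇒ negative)
Invert: 0010000000, add 1 → 0010000001 = 129, so the value is -129.
(Equivalently: 895 - 2^10 = 895 - 1024 = -129.)

-129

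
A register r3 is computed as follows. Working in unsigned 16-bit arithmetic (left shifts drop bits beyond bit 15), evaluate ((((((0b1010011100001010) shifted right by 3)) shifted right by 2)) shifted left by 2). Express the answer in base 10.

0b1010011100001010 = 1010011100001010
→ shifted right by 3 → 0001010011100001 = 5345
→ shifted right by 2 → 0000010100111000 = 1336
→ shifted left by 2 (mod 2^16) → 0001010011100000 = 5344

5344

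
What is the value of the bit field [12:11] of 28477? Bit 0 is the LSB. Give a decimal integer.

1

v = 110111100111101
Shift right by 11: 1101
Mask low 2 bits: 01 = 1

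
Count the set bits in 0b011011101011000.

n = 11011101011000
Count the 1s: 1 + 1 + 1 + 1 + 1 + 1 + 1 + 1 = 8

8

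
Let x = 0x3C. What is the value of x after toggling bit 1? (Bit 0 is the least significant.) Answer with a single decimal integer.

62

x = 0000111100
bit 1 is currently 0; toggle it via x ^ (1 << 1) = x ^ 2
→ 0000111110 = 62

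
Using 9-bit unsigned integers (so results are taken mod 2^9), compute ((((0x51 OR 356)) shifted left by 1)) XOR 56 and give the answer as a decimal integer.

0x51 = 001010001
356 = 101100100
→ OR → 101110101 = 373
→ shifted left by 1 (mod 2^9) → 011101010 = 234
56 = 000111000
→ XOR → 011010010 = 210

210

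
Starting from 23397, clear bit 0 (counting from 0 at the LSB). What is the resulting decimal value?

x = 0101101101100101
bit 0 is currently 1; clear it via x & ~(1 << 0) = x & ~1
→ 0101101101100100 = 23396

23396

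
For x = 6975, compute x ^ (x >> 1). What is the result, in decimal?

5792

x = 1101100111111 = 6975
x>>1 = 0110110011111
XOR  = 1011010100000 = 5792
(x ^ (x >> 1) gives the standard binary-reflected Gray code of x.)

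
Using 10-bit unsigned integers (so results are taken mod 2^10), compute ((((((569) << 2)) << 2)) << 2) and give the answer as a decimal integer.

569 = 1000111001
→ << 2 (mod 2^10) → 0011100100 = 228
→ << 2 (mod 2^10) → 1110010000 = 912
→ << 2 (mod 2^10) → 1001000000 = 576

576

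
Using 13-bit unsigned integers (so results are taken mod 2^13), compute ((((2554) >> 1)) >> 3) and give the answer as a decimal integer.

159

2554 = 0100111111010
→ >> 1 → 0010011111101 = 1277
→ >> 3 → 0000010011111 = 159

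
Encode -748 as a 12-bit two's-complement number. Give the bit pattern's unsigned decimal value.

3348

748 in 12 bits: 001011101100
Invert: 110100010011
Add 1:  110100010100 = 3348
(Check: 2^12 - 748 = 4096 - 748 = 3348.)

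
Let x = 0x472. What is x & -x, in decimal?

2

x = 10001110010 = 1138
-x (two's complement) = …01110001110
AND   = 00000000010 = 2
(x & -x isolates the lowest set bit of x.)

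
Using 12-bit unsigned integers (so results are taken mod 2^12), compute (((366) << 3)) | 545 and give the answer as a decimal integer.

2929

366 = 000101101110
→ << 3 (mod 2^12) → 101101110000 = 2928
545 = 001000100001
→ | → 101101110001 = 2929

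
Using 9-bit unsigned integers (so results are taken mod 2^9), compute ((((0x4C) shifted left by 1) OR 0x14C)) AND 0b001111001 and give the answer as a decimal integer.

0x4C = 001001100
→ shifted left by 1 (mod 2^9) → 010011000 = 152
0x14C = 101001100
→ OR → 111011100 = 476
0b001111001 = 001111001
→ AND → 001011000 = 88

88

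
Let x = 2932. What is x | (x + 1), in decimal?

x = 101101110100 = 2932
x + 1 = 101101110101
OR    = 101101110101 = 2933
(x | (x + 1) sets the lowest cleared bit.)

2933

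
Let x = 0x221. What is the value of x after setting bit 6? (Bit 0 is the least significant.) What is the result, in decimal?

x = 01000100001
bit 6 is currently 0; set it via x | (1 << 6) = x | 64
→ 01001100001 = 609

609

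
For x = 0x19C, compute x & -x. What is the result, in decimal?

4

x = 110011100 = 412
-x (two's complement) = …001100100
AND   = 000000100 = 4
(x & -x isolates the lowest set bit of x.)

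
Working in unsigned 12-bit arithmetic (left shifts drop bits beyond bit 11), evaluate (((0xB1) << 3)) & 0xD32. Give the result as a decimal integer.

1280

0xB1 = 000010110001
→ << 3 (mod 2^12) → 010110001000 = 1416
0xD32 = 110100110010
→ & → 010100000000 = 1280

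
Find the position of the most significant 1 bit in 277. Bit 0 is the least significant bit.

277 = 100010101
The topmost 1 is at position 8 (since 2^8 = 256 ≤ 277 < 512).

8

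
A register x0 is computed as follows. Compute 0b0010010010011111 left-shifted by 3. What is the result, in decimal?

x = 00010010010011111
shift left by 3 → 10010010011111000 = 75000
(equivalently, 9375 × 2^3 = 9375 × 8)

75000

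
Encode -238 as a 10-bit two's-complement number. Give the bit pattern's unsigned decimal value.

786

238 in 10 bits: 0011101110
Invert: 1100010001
Add 1:  1100010010 = 786
(Check: 2^10 - 238 = 1024 - 238 = 786.)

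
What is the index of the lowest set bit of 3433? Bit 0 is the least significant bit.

3433 = 110101101001
Trailing zeros: 0, so the lowest set bit is bit 0 (value 1).

0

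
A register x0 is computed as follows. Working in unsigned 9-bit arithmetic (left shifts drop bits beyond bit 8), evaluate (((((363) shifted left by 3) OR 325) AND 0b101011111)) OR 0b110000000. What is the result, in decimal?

363 = 101101011
→ shifted left by 3 (mod 2^9) → 101011000 = 344
325 = 101000101
→ OR → 101011101 = 349
0b101011111 = 101011111
→ AND → 101011101 = 349
0b110000000 = 110000000
→ OR → 111011101 = 477

477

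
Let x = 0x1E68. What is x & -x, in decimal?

8

x = 1111001101000 = 7784
-x (two's complement) = …0000110011000
AND   = 0000000001000 = 8
(x & -x isolates the lowest set bit of x.)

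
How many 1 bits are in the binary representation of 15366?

6

15366 = 11110000000110
Count the 1s: 1 + 1 + 1 + 1 + 1 + 1 = 6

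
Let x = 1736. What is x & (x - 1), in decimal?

1728

x = 11011001000 = 1736
x - 1 = 11011000111
AND   = 11011000000 = 1728
(x & (x - 1) clears the lowest set bit of x.)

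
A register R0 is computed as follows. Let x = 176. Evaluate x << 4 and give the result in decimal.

176 = 000010110000
shift left by 4 → 101100000000 = 2816
(equivalently, 176 × 2^4 = 176 × 16)

2816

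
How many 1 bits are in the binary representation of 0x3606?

6

0x3606 = 11011000000110
Count the 1s: 1 + 1 + 1 + 1 + 1 + 1 = 6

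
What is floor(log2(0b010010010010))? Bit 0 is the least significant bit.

0b010010010010 = 10010010010
The topmost 1 is at position 10 (since 2^10 = 1024 ≤ 1170 < 2048).

10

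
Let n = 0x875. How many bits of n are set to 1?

6

0x875 = 100001110101
Count the 1s: 1 + 1 + 1 + 1 + 1 + 1 = 6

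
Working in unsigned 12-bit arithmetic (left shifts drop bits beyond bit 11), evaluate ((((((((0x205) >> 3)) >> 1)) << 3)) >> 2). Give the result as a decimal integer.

0x205 = 001000000101
→ >> 3 → 000001000000 = 64
→ >> 1 → 000000100000 = 32
→ << 3 (mod 2^12) → 000100000000 = 256
→ >> 2 → 000001000000 = 64

64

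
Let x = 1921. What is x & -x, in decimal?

1

x = 11110000001 = 1921
-x (two's complement) = …00001111111
AND   = 00000000001 = 1
(x & -x isolates the lowest set bit of x.)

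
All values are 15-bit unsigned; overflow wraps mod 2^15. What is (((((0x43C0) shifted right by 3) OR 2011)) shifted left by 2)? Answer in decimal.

16364

0x43C0 = 100001111000000
→ shifted right by 3 → 000100001111000 = 2168
2011 = 000011111011011
→ OR → 000111111111011 = 4091
→ shifted left by 2 (mod 2^15) → 011111111101100 = 16364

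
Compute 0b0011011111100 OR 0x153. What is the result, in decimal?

2047

a = 11011111100
0x153 = 00101010011
 OR → 11111111111 = 2047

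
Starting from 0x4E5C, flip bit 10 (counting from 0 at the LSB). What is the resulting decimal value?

x = 100111001011100
bit 10 is currently 1; toggle it via x ^ (1 << 10) = x ^ 1024
→ 100101001011100 = 19036

19036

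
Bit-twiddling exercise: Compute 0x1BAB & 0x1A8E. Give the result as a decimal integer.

6794

0x1BAB = 1101110101011
0x1A8E = 1101010001110
AND → 1101010001010 = 6794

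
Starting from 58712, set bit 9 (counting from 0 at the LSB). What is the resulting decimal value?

59224

x = 1110010101011000
bit 9 is currently 0; set it via x | (1 << 9) = x | 512
→ 1110011101011000 = 59224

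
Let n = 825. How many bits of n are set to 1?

6

825 = 1100111001
Count the 1s: 1 + 1 + 1 + 1 + 1 + 1 = 6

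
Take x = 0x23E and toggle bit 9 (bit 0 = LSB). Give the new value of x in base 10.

62

x = 1000111110
bit 9 is currently 1; toggle it via x ^ (1 << 9) = x ^ 512
→ 0000111110 = 62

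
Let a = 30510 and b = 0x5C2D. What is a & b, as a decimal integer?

21548

30510 = 111011100101110
0x5C2D = 101110000101101
AND → 101010000101100 = 21548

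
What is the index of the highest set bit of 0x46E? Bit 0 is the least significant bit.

10

0x46E = 10001101110
The topmost 1 is at position 10 (since 2^10 = 1024 ≤ 1134 < 2048).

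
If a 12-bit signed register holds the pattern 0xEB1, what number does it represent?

-335

pattern = 111010110001 (MSB is 1 ⇒ negative)
Invert: 000101001110, add 1 → 000101001111 = 335, so the value is -335.
(Equivalently: 3761 - 2^12 = 3761 - 4096 = -335.)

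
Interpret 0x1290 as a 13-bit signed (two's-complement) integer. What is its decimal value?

pattern = 1001010010000 (MSB is 1 ⇒ negative)
Invert: 0110101101111, add 1 → 0110101110000 = 3440, so the value is -3440.
(Equivalently: 4752 - 2^13 = 4752 - 8192 = -3440.)

-3440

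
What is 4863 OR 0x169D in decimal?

4863 = 1001011111111
0x169D = 1011010011101
 OR → 1011011111111 = 5887

5887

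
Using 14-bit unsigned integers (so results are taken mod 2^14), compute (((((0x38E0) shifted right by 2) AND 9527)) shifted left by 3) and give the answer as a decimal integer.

8576

0x38E0 = 11100011100000
→ shifted right by 2 → 00111000111000 = 3640
9527 = 10010100110111
→ AND → 00010000110000 = 1072
→ shifted left by 3 (mod 2^14) → 10000110000000 = 8576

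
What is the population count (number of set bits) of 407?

6

407 = 110010111
Count the 1s: 1 + 1 + 1 + 1 + 1 + 1 = 6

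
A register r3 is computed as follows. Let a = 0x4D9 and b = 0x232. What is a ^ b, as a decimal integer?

0x4D9 = 10011011001
0x232 = 01000110010
XOR → 11011101011 = 1771

1771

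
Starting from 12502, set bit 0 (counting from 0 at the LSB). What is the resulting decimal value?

12503

x = 11000011010110
bit 0 is currently 0; set it via x | (1 << 0) = x | 1
→ 11000011010111 = 12503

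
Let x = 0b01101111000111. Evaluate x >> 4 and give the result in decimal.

444

x = 1101111000111
shift right by 4 → 0000110111100 = 444
(equivalently, floor(7111 / 16))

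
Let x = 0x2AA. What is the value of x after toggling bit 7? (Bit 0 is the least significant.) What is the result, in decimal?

x = 1010101010
bit 7 is currently 1; toggle it via x ^ (1 << 7) = x ^ 128
→ 1000101010 = 554

554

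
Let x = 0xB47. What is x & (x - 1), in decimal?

2886

x = 101101000111 = 2887
x - 1 = 101101000110
AND   = 101101000110 = 2886
(x & (x - 1) clears the lowest set bit of x.)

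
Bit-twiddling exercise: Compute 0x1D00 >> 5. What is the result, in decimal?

0x1D00 = 1110100000000
shift right by 5 → 0000011101000 = 232
(equivalently, floor(7424 / 32))

232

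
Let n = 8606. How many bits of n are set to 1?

8606 = 10000110011110
Count the 1s: 1 + 1 + 1 + 1 + 1 + 1 + 1 = 7

7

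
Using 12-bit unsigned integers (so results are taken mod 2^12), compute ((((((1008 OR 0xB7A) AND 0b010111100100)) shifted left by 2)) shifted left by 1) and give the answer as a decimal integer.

1008 = 001111110000
0xB7A = 101101111010
→ OR → 101111111010 = 3066
0b010111100100 = 010111100100
→ AND → 000111100000 = 480
→ shifted left by 2 (mod 2^12) → 011110000000 = 1920
→ shifted left by 1 (mod 2^12) → 111100000000 = 3840

3840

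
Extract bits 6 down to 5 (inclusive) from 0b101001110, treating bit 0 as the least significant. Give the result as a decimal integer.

2

v = 101001110
Shift right by 5: 1010
Mask low 2 bits: 10 = 2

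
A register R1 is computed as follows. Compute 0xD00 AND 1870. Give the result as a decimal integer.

1280

0xD00 = 110100000000
1870 = 011101001110
AND → 010100000000 = 1280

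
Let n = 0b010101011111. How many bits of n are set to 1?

8

n = 10101011111
Count the 1s: 1 + 1 + 1 + 1 + 1 + 1 + 1 + 1 = 8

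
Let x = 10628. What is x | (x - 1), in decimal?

10631

x = 10100110000100 = 10628
x - 1 = 10100110000011
OR    = 10100110000111 = 10631
(x | (x - 1) sets all bits below the lowest set bit.)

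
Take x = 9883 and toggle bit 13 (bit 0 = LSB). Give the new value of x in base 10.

x = 010011010011011
bit 13 is currently 1; toggle it via x ^ (1 << 13) = x ^ 8192
→ 000011010011011 = 1691

1691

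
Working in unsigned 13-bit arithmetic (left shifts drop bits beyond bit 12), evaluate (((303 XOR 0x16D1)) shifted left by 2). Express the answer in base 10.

303 = 0000100101111
0x16D1 = 1011011010001
→ XOR → 1011111111110 = 6142
→ shifted left by 2 (mod 2^13) → 1111111111000 = 8184

8184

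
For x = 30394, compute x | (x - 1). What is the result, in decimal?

30395

x = 111011010111010 = 30394
x - 1 = 111011010111001
OR    = 111011010111011 = 30395
(x | (x - 1) sets all bits below the lowest set bit.)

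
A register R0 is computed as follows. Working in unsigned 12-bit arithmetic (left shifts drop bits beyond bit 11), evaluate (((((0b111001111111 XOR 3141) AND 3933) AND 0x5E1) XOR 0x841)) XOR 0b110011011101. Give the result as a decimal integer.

1180

0b111001111111 = 111001111111
3141 = 110001000101
→ XOR → 001000111010 = 570
3933 = 111101011101
→ AND → 001000011000 = 536
0x5E1 = 010111100001
→ AND → 000000000000 = 0
0x841 = 100001000001
→ XOR → 100001000001 = 2113
0b110011011101 = 110011011101
→ XOR → 010010011100 = 1180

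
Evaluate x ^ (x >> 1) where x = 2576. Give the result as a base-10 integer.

3864

x = 101000010000 = 2576
x>>1 = 010100001000
XOR  = 111100011000 = 3864
(x ^ (x >> 1) gives the standard binary-reflected Gray code of x.)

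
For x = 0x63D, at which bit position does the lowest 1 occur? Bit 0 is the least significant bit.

0

0x63D = 11000111101
Trailing zeros: 0, so the lowest set bit is bit 0 (value 1).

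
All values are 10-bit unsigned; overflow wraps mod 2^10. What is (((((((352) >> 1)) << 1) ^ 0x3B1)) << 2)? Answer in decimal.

836

352 = 0101100000
→ >> 1 → 0010110000 = 176
→ << 1 (mod 2^10) → 0101100000 = 352
0x3B1 = 1110110001
→ ^ → 1011010001 = 721
→ << 2 (mod 2^10) → 1101000100 = 836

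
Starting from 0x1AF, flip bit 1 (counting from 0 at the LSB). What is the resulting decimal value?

x = 00110101111
bit 1 is currently 1; toggle it via x ^ (1 << 1) = x ^ 2
→ 00110101101 = 429

429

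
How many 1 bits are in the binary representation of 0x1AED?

0x1AED = 1101011101101
Count the 1s: 1 + 1 + 1 + 1 + 1 + 1 + 1 + 1 + 1 = 9

9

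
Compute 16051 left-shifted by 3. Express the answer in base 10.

128408

16051 = 00011111010110011
shift left by 3 → 11111010110011000 = 128408
(equivalently, 16051 × 2^3 = 16051 × 8)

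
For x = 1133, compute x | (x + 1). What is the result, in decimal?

x = 10001101101 = 1133
x + 1 = 10001101110
OR    = 10001101111 = 1135
(x | (x + 1) sets the lowest cleared bit.)

1135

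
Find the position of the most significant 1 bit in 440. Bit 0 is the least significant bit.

440 = 110111000
The topmost 1 is at position 8 (since 2^8 = 256 ≤ 440 < 512).

8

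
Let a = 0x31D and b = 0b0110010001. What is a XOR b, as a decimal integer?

0x31D = 1100011101
b = 0110010001
XOR → 1010001100 = 652

652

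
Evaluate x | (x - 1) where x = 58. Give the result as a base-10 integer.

x = 111010 = 58
x - 1 = 111001
OR    = 111011 = 59
(x | (x - 1) sets all bits below the lowest set bit.)

59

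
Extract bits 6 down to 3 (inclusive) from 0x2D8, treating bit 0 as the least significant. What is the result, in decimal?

11

v = 1011011000
Shift right by 3: 1011011
Mask low 4 bits: 1011 = 11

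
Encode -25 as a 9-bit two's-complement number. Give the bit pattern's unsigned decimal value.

487

25 in 9 bits: 000011001
Invert: 111100110
Add 1:  111100111 = 487
(Check: 2^9 - 25 = 512 - 25 = 487.)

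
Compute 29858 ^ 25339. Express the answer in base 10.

29858 = 111010010100010
25339 = 110001011111011
XOR → 001011001011001 = 5721

5721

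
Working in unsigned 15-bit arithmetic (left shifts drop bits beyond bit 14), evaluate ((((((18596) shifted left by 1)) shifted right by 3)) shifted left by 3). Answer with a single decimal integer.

4424

18596 = 100100010100100
→ shifted left by 1 (mod 2^15) → 001000101001000 = 4424
→ shifted right by 3 → 000001000101001 = 553
→ shifted left by 3 (mod 2^15) → 001000101001000 = 4424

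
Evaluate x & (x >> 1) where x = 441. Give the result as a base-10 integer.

x = 110111001 = 441
x>>1 = 011011100
AND  = 010011000 = 152
(x & (x >> 1) has a 1 wherever x has two consecutive 1 bits.)

152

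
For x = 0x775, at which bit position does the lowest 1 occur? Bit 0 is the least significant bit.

0

0x775 = 11101110101
Trailing zeros: 0, so the lowest set bit is bit 0 (value 1).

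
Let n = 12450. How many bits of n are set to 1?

5

12450 = 11000010100010
Count the 1s: 1 + 1 + 1 + 1 + 1 = 5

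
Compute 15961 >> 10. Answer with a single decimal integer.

15

15961 = 11111001011001
shift right by 10 → 00000000001111 = 15
(equivalently, floor(15961 / 1024))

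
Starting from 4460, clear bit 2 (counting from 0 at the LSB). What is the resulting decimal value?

4456

x = 1000101101100
bit 2 is currently 1; clear it via x & ~(1 << 2) = x & ~4
→ 1000101101000 = 4456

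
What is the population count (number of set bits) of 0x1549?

6

0x1549 = 1010101001001
Count the 1s: 1 + 1 + 1 + 1 + 1 + 1 = 6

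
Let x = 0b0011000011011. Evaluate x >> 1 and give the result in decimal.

781

x = 11000011011
shift right by 1 → 01100001101 = 781
(equivalently, floor(1563 / 2))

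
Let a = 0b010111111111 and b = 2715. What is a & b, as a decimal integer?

155

a = 010111111111
2715 = 101010011011
AND → 000010011011 = 155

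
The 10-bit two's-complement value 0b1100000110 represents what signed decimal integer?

pattern = 1100000110 (MSB is 1 ⇒ negative)
Invert: 0011111001, add 1 → 0011111010 = 250, so the value is -250.
(Equivalently: 774 - 2^10 = 774 - 1024 = -250.)

-250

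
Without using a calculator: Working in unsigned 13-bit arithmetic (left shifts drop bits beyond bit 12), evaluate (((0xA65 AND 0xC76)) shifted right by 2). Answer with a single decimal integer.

0xA65 = 0101001100101
0xC76 = 0110001110110
→ AND → 0100001100100 = 2148
→ shifted right by 2 → 0001000011001 = 537

537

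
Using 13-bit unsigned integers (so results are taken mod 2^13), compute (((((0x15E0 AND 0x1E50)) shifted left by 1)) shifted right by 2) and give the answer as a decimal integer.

0x15E0 = 1010111100000
0x1E50 = 1111001010000
→ AND → 1010001000000 = 5184
→ shifted left by 1 (mod 2^13) → 0100010000000 = 2176
→ shifted right by 2 → 0001000100000 = 544

544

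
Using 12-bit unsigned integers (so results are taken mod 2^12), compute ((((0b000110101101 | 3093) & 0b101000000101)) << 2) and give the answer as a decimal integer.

20

0b000110101101 = 000110101101
3093 = 110000010101
→ | → 110110111101 = 3517
0b101000000101 = 101000000101
→ & → 100000000101 = 2053
→ << 2 (mod 2^12) → 000000010100 = 20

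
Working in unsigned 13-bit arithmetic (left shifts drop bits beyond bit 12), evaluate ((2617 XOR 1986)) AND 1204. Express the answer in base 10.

1200

2617 = 0101000111001
1986 = 0011111000010
→ XOR → 0110111111011 = 3579
1204 = 0010010110100
→ AND → 0010010110000 = 1200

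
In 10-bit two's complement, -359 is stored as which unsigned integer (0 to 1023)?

359 in 10 bits: 0101100111
Invert: 1010011000
Add 1:  1010011001 = 665
(Check: 2^10 - 359 = 1024 - 359 = 665.)

665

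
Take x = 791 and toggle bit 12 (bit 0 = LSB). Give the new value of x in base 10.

4887

x = 0001100010111
bit 12 is currently 0; toggle it via x ^ (1 << 12) = x ^ 4096
→ 1001100010111 = 4887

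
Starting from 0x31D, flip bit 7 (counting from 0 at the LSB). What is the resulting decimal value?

x = 001100011101
bit 7 is currently 0; toggle it via x ^ (1 << 7) = x ^ 128
→ 001110011101 = 925

925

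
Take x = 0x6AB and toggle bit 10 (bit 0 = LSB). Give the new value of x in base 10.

683

x = 000011010101011
bit 10 is currently 1; toggle it via x ^ (1 << 10) = x ^ 1024
→ 000001010101011 = 683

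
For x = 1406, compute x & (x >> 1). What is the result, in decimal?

62

x = 10101111110 = 1406
x>>1 = 01010111111
AND  = 00000111110 = 62
(x & (x >> 1) has a 1 wherever x has two consecutive 1 bits.)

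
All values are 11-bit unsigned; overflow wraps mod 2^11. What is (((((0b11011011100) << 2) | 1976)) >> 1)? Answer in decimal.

0b11011011100 = 11011011100
→ << 2 (mod 2^11) → 01101110000 = 880
1976 = 11110111000
→ | → 11111111000 = 2040
→ >> 1 → 01111111100 = 1020

1020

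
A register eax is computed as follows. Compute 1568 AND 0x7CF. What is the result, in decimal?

1568 = 11000100000
0x7CF = 11111001111
AND → 11000000000 = 1536

1536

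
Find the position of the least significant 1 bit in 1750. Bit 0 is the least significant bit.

1

1750 = 11011010110
Trailing zeros: 1, so the lowest set bit is bit 1 (value 2).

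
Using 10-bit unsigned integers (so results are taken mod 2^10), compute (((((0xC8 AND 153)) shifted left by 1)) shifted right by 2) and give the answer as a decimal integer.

0xC8 = 0011001000
153 = 0010011001
→ AND → 0010001000 = 136
→ shifted left by 1 (mod 2^10) → 0100010000 = 272
→ shifted right by 2 → 0001000100 = 68

68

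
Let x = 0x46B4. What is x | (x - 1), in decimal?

18103

x = 100011010110100 = 18100
x - 1 = 100011010110011
OR    = 100011010110111 = 18103
(x | (x - 1) sets all bits below the lowest set bit.)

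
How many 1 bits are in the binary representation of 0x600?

2

0x600 = 11000000000
Count the 1s: 1 + 1 = 2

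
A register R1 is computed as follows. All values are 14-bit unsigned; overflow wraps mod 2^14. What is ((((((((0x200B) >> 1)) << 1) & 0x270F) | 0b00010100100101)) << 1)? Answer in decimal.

2654

0x200B = 10000000001011
→ >> 1 → 01000000000101 = 4101
→ << 1 (mod 2^14) → 10000000001010 = 8202
0x270F = 10011100001111
→ & → 10000000001010 = 8202
0b00010100100101 = 00010100100101
→ | → 10010100101111 = 9519
→ << 1 (mod 2^14) → 00101001011110 = 2654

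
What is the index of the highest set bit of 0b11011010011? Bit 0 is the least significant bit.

10

0b11011010011 = 11011010011
The topmost 1 is at position 10 (since 2^10 = 1024 ≤ 1747 < 2048).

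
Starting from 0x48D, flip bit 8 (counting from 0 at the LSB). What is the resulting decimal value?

x = 10010001101
bit 8 is currently 0; toggle it via x ^ (1 << 8) = x ^ 256
→ 10110001101 = 1421

1421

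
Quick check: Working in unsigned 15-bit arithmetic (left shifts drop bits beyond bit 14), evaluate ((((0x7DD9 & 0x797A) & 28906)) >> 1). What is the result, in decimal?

0x7DD9 = 111110111011001
0x797A = 111100101111010
→ & → 111100101011000 = 31064
28906 = 111000011101010
→ & → 111000001001000 = 28744
→ >> 1 → 011100000100100 = 14372

14372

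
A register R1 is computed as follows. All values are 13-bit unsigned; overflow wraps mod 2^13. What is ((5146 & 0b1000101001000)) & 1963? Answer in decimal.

5146 = 1010000011010
0b1000101001000 = 1000101001000
→ & → 1000000001000 = 4104
1963 = 0011110101011
→ & → 0000000001000 = 8

8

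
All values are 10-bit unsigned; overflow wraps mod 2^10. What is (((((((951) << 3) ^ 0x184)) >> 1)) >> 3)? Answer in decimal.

951 = 1110110111
→ << 3 (mod 2^10) → 0110111000 = 440
0x184 = 0110000100
→ ^ → 0000111100 = 60
→ >> 1 → 0000011110 = 30
→ >> 3 → 0000000011 = 3

3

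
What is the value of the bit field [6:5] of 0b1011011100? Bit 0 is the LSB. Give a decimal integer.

2

v = 1011011100
Shift right by 5: 10110
Mask low 2 bits: 10 = 2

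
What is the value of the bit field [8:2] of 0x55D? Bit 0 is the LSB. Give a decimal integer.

87

v = 10101011101
Shift right by 2: 101010111
Mask low 7 bits: 1010111 = 87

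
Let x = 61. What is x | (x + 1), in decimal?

63

x = 111101 = 61
x + 1 = 111110
OR    = 111111 = 63
(x | (x + 1) sets the lowest cleared bit.)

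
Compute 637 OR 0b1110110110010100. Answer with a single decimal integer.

61437

637 = 0000001001111101
b = 1110110110010100
 OR → 1110111111111101 = 61437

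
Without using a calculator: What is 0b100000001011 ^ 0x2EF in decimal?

a = 100000001011
0x2EF = 001011101111
XOR → 101011100100 = 2788

2788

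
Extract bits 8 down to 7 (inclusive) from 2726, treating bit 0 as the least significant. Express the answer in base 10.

1

v = 00101010100110
Shift right by 7: 0010101
Mask low 2 bits: 01 = 1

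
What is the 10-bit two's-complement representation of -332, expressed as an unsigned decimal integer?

692

332 in 10 bits: 0101001100
Invert: 1010110011
Add 1:  1010110100 = 692
(Check: 2^10 - 332 = 1024 - 332 = 692.)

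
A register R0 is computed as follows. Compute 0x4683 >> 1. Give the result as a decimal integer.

0x4683 = 100011010000011
shift right by 1 → 010001101000001 = 9025
(equivalently, floor(18051 / 2))

9025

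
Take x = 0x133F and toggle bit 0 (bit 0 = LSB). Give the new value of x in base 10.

x = 01001100111111
bit 0 is currently 1; toggle it via x ^ (1 << 0) = x ^ 1
→ 01001100111110 = 4926

4926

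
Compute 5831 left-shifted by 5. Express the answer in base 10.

186592

5831 = 000001011011000111
shift left by 5 → 101101100011100000 = 186592
(equivalently, 5831 × 2^5 = 5831 × 32)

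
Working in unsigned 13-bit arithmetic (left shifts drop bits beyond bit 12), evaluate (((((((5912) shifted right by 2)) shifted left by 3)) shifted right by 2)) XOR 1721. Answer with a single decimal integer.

1333

5912 = 1011100011000
→ shifted right by 2 → 0010111000110 = 1478
→ shifted left by 3 (mod 2^13) → 0111000110000 = 3632
→ shifted right by 2 → 0001110001100 = 908
1721 = 0011010111001
→ XOR → 0010100110101 = 1333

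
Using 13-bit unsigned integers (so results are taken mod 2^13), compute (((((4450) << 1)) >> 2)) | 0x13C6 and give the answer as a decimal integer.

4450 = 1000101100010
→ << 1 (mod 2^13) → 0001011000100 = 708
→ >> 2 → 0000010110001 = 177
0x13C6 = 1001111000110
→ | → 1001111110111 = 5111

5111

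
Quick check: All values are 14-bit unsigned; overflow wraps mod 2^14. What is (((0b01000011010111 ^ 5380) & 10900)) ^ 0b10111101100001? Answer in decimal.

0b01000011010111 = 01000011010111
5380 = 01010100000100
→ ^ → 00010111010011 = 1491
10900 = 10101010010100
→ & → 00000010010000 = 144
0b10111101100001 = 10111101100001
→ ^ → 10111111110001 = 12273

12273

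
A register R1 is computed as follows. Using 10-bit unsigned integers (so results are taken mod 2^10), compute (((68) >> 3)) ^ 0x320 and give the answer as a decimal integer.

68 = 0001000100
→ >> 3 → 0000001000 = 8
0x320 = 1100100000
→ ^ → 1100101000 = 808

808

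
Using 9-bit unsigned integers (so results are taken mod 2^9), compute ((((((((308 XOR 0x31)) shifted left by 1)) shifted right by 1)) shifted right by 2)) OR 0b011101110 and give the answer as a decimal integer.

239

308 = 100110100
0x31 = 000110001
→ XOR → 100000101 = 261
→ shifted left by 1 (mod 2^9) → 000001010 = 10
→ shifted right by 1 → 000000101 = 5
→ shifted right by 2 → 000000001 = 1
0b011101110 = 011101110
→ OR → 011101111 = 239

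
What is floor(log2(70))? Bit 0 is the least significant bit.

70 = 1000110
The topmost 1 is at position 6 (since 2^6 = 64 ≤ 70 < 128).

6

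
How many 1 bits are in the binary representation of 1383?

7

1383 = 10101100111
Count the 1s: 1 + 1 + 1 + 1 + 1 + 1 + 1 = 7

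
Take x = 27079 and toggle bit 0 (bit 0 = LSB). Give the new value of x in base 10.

x = 110100111000111
bit 0 is currently 1; toggle it via x ^ (1 << 0) = x ^ 1
→ 110100111000110 = 27078

27078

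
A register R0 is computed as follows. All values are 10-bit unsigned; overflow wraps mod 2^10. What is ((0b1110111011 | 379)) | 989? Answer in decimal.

1023

0b1110111011 = 1110111011
379 = 0101111011
→ | → 1111111011 = 1019
989 = 1111011101
→ | → 1111111111 = 1023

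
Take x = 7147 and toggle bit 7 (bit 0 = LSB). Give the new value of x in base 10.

x = 01101111101011
bit 7 is currently 1; toggle it via x ^ (1 << 7) = x ^ 128
→ 01101101101011 = 7019

7019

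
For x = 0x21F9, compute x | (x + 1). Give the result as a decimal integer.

x = 10000111111001 = 8697
x + 1 = 10000111111010
OR    = 10000111111011 = 8699
(x | (x + 1) sets the lowest cleared bit.)

8699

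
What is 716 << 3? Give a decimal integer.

5728

716 = 0001011001100
shift left by 3 → 1011001100000 = 5728
(equivalently, 716 × 2^3 = 716 × 8)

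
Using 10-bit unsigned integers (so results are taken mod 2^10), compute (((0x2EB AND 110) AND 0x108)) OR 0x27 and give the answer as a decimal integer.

47

0x2EB = 1011101011
110 = 0001101110
→ AND → 0001101010 = 106
0x108 = 0100001000
→ AND → 0000001000 = 8
0x27 = 0000100111
→ OR → 0000101111 = 47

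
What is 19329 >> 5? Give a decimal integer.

19329 = 100101110000001
shift right by 5 → 000001001011100 = 604
(equivalently, floor(19329 / 32))

604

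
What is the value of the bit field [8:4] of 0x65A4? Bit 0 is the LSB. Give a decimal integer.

v = 0110010110100100
Shift right by 4: 011001011010
Mask low 5 bits: 11010 = 26

26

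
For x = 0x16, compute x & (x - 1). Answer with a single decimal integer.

20

x = 10110 = 22
x - 1 = 10101
AND   = 10100 = 20
(x & (x - 1) clears the lowest set bit of x.)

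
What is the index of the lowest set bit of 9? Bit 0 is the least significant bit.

9 = 1001
Trailing zeros: 0, so the lowest set bit is bit 0 (value 1).

0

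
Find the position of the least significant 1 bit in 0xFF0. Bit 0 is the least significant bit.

4

0xFF0 = 111111110000
Trailing zeros: 4, so the lowest set bit is bit 4 (value 16).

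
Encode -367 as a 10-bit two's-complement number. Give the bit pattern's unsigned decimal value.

367 in 10 bits: 0101101111
Invert: 1010010000
Add 1:  1010010001 = 657
(Check: 2^10 - 367 = 1024 - 367 = 657.)

657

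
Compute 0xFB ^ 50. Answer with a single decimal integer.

201

0xFB = 11111011
50 = 00110010
XOR → 11001001 = 201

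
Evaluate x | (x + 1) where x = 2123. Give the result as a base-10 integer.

x = 100001001011 = 2123
x + 1 = 100001001100
OR    = 100001001111 = 2127
(x | (x + 1) sets the lowest cleared bit.)

2127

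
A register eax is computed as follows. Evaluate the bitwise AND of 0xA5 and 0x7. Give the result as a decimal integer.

0xA5 = 10100101
0x7 = 00000111
AND → 00000101 = 5

5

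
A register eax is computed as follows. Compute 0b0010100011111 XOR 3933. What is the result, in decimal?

a = 010100011111
3933 = 111101011101
XOR → 101001000010 = 2626

2626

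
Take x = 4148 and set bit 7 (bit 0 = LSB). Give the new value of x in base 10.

4276

x = 01000000110100
bit 7 is currently 0; set it via x | (1 << 7) = x | 128
→ 01000010110100 = 4276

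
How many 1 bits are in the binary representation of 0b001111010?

n = 1111010
Count the 1s: 1 + 1 + 1 + 1 + 1 = 5

5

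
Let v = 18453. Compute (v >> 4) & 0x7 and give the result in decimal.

1

v = 100100000010101
Shift right by 4: 10010000001
Mask low 3 bits: 001 = 1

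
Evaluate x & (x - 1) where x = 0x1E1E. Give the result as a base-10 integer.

7708

x = 1111000011110 = 7710
x - 1 = 1111000011101
AND   = 1111000011100 = 7708
(x & (x - 1) clears the lowest set bit of x.)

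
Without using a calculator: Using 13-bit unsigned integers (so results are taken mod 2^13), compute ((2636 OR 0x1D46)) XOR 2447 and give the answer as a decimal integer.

2636 = 0101001001100
0x1D46 = 1110101000110
→ OR → 1111101001110 = 8014
2447 = 0100110001111
→ XOR → 1011011000001 = 5825

5825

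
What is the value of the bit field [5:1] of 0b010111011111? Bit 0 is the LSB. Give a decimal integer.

v = 010111011111
Shift right by 1: 01011101111
Mask low 5 bits: 01111 = 15

15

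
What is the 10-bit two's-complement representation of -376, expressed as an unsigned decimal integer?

648

376 in 10 bits: 0101111000
Invert: 1010000111
Add 1:  1010001000 = 648
(Check: 2^10 - 376 = 1024 - 376 = 648.)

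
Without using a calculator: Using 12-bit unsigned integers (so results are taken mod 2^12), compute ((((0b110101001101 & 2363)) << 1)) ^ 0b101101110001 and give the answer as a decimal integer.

0b110101001101 = 110101001101
2363 = 100100111011
→ & → 100100001001 = 2313
→ << 1 (mod 2^12) → 001000010010 = 530
0b101101110001 = 101101110001
→ ^ → 100101100011 = 2403

2403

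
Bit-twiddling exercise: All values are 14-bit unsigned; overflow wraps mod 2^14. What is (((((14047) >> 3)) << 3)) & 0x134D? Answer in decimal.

14047 = 11011011011111
→ >> 3 → 00011011011011 = 1755
→ << 3 (mod 2^14) → 11011011011000 = 14040
0x134D = 01001101001101
→ & → 01001001001000 = 4680

4680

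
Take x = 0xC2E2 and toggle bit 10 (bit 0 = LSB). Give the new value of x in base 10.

x = 1100001011100010
bit 10 is currently 0; toggle it via x ^ (1 << 10) = x ^ 1024
→ 1100011011100010 = 50914

50914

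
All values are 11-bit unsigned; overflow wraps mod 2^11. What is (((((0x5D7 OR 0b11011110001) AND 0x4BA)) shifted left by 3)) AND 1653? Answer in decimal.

1040

0x5D7 = 10111010111
0b11011110001 = 11011110001
→ OR → 11111110111 = 2039
0x4BA = 10010111010
→ AND → 10010110010 = 1202
→ shifted left by 3 (mod 2^11) → 10110010000 = 1424
1653 = 11001110101
→ AND → 10000010000 = 1040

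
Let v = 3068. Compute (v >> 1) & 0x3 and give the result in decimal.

2

v = 101111111100
Shift right by 1: 10111111110
Mask low 2 bits: 10 = 2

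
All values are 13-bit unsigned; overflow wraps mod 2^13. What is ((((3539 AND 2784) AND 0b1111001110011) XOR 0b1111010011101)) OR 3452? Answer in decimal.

3539 = 0110111010011
2784 = 0101011100000
→ AND → 0100011000000 = 2240
0b1111001110011 = 1111001110011
→ AND → 0100001000000 = 2112
0b1111010011101 = 1111010011101
→ XOR → 1011011011101 = 5853
3452 = 0110101111100
→ OR → 1111111111101 = 8189

8189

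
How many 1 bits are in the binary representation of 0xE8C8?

0xE8C8 = 1110100011001000
Count the 1s: 1 + 1 + 1 + 1 + 1 + 1 + 1 = 7

7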